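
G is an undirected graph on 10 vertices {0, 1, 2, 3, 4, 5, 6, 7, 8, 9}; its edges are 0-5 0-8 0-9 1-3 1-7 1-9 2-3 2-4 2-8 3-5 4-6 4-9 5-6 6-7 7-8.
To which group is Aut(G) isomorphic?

G is 3-regular on 10 vertices with no triangles and no 4-cycles (girth 5): this is the Petersen graph. It is a classical fact that the Petersen graph has automorphism group S_5 (order 120), arising from its description as the Kneser graph K(5,2).

the symmetric group S_5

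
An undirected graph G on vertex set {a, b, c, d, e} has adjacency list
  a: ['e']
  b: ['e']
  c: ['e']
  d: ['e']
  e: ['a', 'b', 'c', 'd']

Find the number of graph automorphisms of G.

Vertex e has degree 4 and every other vertex has degree 1, so G is the star K_{1,4} with centre e. Any automorphism fixes the centre and permutes the 4 leaves freely, so Aut(G) ≅ S_4 of order 4! = 24.

24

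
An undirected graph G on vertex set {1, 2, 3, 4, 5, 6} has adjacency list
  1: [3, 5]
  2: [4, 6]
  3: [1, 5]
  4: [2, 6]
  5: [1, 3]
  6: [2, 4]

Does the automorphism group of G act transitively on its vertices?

G has two connected components, {2, 4, 6} and {1, 3, 5}; each is 2-regular, so G = C_3 ⊔ C_3. Aut of a disjoint union of two copies of C_3 is the wreath product D_3 ≀ Z_2, of order 2·6² = 72. Under this action every vertex can be carried to every other, so G is vertex-transitive.

Yes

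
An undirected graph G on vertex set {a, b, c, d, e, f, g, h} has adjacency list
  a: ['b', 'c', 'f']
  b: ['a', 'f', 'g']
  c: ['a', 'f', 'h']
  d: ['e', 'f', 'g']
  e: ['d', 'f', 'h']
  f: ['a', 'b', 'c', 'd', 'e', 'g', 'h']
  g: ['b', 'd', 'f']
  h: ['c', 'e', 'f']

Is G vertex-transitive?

Vertex f is the only vertex of degree 7, so every automorphism fixes it; G is not vertex-transitive.

No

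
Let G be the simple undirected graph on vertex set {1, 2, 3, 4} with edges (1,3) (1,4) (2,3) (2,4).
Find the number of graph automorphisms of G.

8

G is 2-regular and bipartite on 2^2 = 4 vertices with girth 4; it is the hypercube graph Q_2. The symmetry group of the 2-cube is the hyperoctahedral group B_2 = Z_2 ≀ S_2, of order 2^2·2! = 8.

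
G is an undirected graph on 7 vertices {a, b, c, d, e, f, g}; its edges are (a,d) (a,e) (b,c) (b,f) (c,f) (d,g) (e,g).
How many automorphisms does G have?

48

G has two connected components, {a, d, e, g} and {b, c, f}; each is 2-regular, so G = C_4 ⊔ C_3. No automorphism exchanges components of different sizes, hence Aut(G) is the direct product D_4 × D_3, order 48.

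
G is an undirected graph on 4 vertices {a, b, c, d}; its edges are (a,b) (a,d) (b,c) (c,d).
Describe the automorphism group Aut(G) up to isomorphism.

D_4

Every vertex has degree 2 and the graph is connected, so G is the 4-cycle C_4. C_4 has 4 rotations and 4 reflections, so Aut(C_4) ≅ D_4 of order 8.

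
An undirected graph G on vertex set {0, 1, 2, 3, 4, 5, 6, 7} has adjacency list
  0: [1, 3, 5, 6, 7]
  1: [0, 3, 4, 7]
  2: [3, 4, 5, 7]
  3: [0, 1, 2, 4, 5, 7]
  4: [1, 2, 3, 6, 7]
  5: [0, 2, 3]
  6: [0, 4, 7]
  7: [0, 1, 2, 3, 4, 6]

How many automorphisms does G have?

1

The degree sequence is [5, 4, 4, 6, 5, 3, 3, 6]. Checking the degree-preserving permutations of the vertex set shows that none except the identity preserves every edge, so Aut(G) is trivial.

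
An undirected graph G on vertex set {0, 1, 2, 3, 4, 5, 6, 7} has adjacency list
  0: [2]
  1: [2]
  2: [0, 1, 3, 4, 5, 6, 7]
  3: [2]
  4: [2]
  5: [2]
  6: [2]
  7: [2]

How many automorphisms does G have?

Vertex 2 has degree 7 and every other vertex has degree 1, so G is the star K_{1,7} with centre 2. The 7 leaves are pairwise interchangeable while the centre is fixed, giving Aut(G) = S_7.

5040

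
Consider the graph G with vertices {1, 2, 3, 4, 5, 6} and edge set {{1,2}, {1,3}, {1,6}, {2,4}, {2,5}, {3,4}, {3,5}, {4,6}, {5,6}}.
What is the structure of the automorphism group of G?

S_3 ≀ Z_2

G is 3-regular and bipartite with parts {1, 4, 5} and {2, 3, 6} (each part is independent and every cross-pair is an edge), so G = K_{3,3}. Each part can be permuted independently (S_3 × S_3) and the two equal-size parts can also be swapped, giving (S_3 × S_3) ⋊ Z_2 of order 2·(3!)² = 72.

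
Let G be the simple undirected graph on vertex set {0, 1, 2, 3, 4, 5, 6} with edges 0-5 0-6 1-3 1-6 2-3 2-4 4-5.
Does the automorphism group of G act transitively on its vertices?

Every vertex has degree 2 and the graph is connected, so G is the 7-cycle C_7. The automorphisms of the 7-cycle are exactly the symmetries of a regular 7-gon: the dihedral group D_7, |D_7| = 14. Under this action every vertex can be carried to every other, so G is vertex-transitive.

Yes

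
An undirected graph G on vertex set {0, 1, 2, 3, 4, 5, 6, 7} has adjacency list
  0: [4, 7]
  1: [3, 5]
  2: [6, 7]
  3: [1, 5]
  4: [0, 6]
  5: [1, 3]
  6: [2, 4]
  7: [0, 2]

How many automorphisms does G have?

60

G has two connected components, {0, 2, 4, 6, 7} and {1, 3, 5}; each is 2-regular, so G = C_5 ⊔ C_3. The components are non-isomorphic (different sizes), so Aut(G) = Aut(C_3) × Aut(C_5) = D_3 × D_5 of order 6·10 = 60.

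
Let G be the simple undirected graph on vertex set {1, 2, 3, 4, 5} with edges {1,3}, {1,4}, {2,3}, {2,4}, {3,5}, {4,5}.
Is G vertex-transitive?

No

Automorphisms preserve degree, but G has vertices of degree 2 and vertices of degree 3; no automorphism maps one to the other, so G is not vertex-transitive.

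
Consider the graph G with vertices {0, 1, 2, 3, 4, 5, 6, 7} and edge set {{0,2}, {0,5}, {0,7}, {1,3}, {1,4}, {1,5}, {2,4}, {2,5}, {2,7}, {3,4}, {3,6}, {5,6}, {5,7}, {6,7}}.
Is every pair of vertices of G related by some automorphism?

No

Vertex 5 is the only vertex of degree 5, so every automorphism fixes it; G is not vertex-transitive.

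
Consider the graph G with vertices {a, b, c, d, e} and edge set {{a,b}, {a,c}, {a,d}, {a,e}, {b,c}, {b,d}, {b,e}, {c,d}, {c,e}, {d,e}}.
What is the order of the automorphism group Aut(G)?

All 5 vertices are pairwise adjacent: G = K_5. Every bijection on the vertex set is an automorphism of K_5; hence Aut(K_5) ≅ S_5, order 120.

120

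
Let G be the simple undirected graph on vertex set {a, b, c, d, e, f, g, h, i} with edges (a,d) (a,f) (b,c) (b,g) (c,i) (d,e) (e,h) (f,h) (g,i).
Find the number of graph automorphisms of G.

80

G has two connected components, {a, d, e, f, h} and {b, c, g, i}; each is 2-regular, so G = C_5 ⊔ C_4. The components are non-isomorphic (different sizes), so Aut(G) = Aut(C_5) × Aut(C_4) = D_5 × D_4 of order 10·8 = 80.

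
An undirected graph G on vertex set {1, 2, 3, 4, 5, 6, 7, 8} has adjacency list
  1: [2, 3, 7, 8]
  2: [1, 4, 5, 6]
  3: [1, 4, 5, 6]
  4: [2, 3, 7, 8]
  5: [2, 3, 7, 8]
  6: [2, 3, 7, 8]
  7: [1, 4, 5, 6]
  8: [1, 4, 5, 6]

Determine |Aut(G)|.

G is 4-regular and bipartite with parts {2, 3, 7, 8} and {1, 4, 5, 6} (each part is independent and every cross-pair is an edge), so G = K_{4,4}. Aut(K_{4,4}) is the wreath product S_4 ≀ Z_2: permute within each part, then optionally swap the parts; |Aut| = 2·(4!)² = 1152.

1152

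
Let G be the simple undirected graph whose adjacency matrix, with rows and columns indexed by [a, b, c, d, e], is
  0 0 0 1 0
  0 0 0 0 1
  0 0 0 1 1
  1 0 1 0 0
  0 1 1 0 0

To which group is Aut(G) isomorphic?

The degree sequence is [1, 1, 2, 2, 2]; the two degree-1 vertices a and b are the ends of a path, so G = P_5. A path has exactly one nontrivial symmetry — reversal — giving Aut(G) of order 2.

Z_2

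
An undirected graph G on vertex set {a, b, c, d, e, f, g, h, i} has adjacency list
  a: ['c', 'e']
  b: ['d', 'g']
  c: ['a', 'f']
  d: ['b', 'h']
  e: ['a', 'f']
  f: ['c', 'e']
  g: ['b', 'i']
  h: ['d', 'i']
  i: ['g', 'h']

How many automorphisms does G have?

G has two connected components, {b, d, g, h, i} and {a, c, e, f}; each is 2-regular, so G = C_5 ⊔ C_4. The components are non-isomorphic (different sizes), so Aut(G) = Aut(C_4) × Aut(C_5) = D_4 × D_5 of order 8·10 = 80.

80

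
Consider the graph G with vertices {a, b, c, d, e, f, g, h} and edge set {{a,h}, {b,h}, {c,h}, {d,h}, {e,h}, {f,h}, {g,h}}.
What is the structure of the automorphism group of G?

Vertex h has degree 7 and every other vertex has degree 1, so G is the star K_{1,7} with centre h. Any automorphism fixes the centre and permutes the 7 leaves freely, so Aut(G) ≅ S_7 of order 7! = 5040.

the symmetric group on 7 letters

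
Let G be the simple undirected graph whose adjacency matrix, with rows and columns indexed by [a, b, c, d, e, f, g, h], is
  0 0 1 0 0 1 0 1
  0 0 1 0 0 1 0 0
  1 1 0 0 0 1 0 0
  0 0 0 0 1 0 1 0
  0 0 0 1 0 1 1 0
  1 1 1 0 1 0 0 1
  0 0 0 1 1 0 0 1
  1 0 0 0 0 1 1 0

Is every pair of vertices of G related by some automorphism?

No

Vertex f is the only vertex of degree 5, so every automorphism fixes it; G is not vertex-transitive.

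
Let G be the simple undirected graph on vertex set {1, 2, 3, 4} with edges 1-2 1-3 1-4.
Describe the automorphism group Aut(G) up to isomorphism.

S_3

Vertex 1 has degree 3 and every other vertex has degree 1, so G is the star K_{1,3} with centre 1. The 3 leaves are pairwise interchangeable while the centre is fixed, giving Aut(G) = S_3.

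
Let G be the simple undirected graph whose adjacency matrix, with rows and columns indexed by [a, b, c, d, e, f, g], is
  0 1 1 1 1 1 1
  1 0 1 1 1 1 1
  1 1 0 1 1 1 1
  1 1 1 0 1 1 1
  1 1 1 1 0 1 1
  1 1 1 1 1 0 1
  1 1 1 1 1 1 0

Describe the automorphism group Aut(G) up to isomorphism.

S_7

Every vertex has degree 6, so G is the complete graph K_7. Every bijection on the vertex set is an automorphism of K_7; hence Aut(K_7) ≅ S_7, order 5040.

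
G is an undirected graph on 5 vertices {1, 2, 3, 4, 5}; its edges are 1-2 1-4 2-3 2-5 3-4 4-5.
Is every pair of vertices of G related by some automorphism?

No

Automorphisms preserve degree, but G has vertices of degree 2 and vertices of degree 3; no automorphism maps one to the other, so G is not vertex-transitive.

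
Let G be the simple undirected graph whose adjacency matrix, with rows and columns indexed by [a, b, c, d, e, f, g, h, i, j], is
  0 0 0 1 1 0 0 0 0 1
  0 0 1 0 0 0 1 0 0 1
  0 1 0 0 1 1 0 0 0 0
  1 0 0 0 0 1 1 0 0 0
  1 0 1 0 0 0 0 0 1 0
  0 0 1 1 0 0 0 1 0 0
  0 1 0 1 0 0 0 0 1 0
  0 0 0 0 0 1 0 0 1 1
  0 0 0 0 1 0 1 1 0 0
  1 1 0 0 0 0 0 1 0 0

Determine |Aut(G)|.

120

G is 3-regular on 10 vertices with no triangles and no 4-cycles (girth 5): this is the Petersen graph. It is a classical fact that the Petersen graph has automorphism group S_5 (order 120), arising from its description as the Kneser graph K(5,2).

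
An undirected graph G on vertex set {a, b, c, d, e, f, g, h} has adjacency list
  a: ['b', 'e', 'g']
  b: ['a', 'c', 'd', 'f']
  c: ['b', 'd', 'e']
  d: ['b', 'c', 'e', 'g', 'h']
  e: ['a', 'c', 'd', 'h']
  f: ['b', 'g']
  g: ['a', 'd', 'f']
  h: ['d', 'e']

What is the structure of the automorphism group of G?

the trivial group

The degree sequence is [3, 4, 3, 5, 4, 2, 3, 2]. Checking the degree-preserving permutations of the vertex set shows that none except the identity preserves every edge, so Aut(G) is trivial.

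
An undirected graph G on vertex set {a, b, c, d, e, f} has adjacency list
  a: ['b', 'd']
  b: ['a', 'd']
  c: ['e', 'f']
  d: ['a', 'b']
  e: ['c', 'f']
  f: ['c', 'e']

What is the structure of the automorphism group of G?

G has two connected components, {c, e, f} and {a, b, d}; each is 2-regular, so G = C_3 ⊔ C_3. With two isomorphic components, Aut(G) = Aut(C_3) ≀ S_2 = (D_3 × D_3) ⋊ Z_2: permute each cycle by D_3, then optionally swap the two cycles. Order 2·(2·3)² = 72.

(D_3 × D_3) ⋊ Z_2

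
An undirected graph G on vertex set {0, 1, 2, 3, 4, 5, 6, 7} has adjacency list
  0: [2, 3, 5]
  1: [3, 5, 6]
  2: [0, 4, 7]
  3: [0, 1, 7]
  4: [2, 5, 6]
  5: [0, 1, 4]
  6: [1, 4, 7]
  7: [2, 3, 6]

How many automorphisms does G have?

48

G is 3-regular and bipartite on 2^3 = 8 vertices with girth 4; it is the hypercube graph Q_3. The symmetry group of the 3-cube is the hyperoctahedral group B_3 = Z_2 ≀ S_3, of order 2^3·3! = 48.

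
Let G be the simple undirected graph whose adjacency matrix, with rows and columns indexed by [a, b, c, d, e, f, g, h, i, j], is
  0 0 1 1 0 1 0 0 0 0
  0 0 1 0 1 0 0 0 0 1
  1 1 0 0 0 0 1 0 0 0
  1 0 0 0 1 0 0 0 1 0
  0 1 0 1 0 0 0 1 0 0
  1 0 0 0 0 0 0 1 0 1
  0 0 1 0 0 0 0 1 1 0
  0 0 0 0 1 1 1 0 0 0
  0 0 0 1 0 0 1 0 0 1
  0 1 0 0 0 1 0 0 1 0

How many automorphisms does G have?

G is 3-regular on 10 vertices with no triangles and no 4-cycles (girth 5): this is the Petersen graph. It is a classical fact that the Petersen graph has automorphism group S_5 (order 120), arising from its description as the Kneser graph K(5,2).

120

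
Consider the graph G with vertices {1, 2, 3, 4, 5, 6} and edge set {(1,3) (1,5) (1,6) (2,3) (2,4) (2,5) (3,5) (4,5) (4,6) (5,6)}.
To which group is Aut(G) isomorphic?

D_5

Vertex 5 is the unique vertex of degree 5; the remaining 5 vertices each have degree 3 and induce a cycle, so G is the wheel on 6 vertices with hub 5. With the hub fixed, the remaining symmetry is that of the rim cycle C_5, giving the dihedral group D_5.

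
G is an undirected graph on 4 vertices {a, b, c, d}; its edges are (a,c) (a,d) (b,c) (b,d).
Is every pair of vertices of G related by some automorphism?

Every vertex has degree 2 and the graph is connected, so G is the 4-cycle C_4. The automorphisms of the 4-cycle are exactly the symmetries of a regular 4-gon: the dihedral group D_4, |D_4| = 8. This group acts transitively on the 4 vertices.

Yes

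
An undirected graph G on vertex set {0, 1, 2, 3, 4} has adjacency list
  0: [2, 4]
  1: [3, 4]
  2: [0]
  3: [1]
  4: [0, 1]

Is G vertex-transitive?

Automorphisms preserve degree, but G has vertices of degree 1 and vertices of degree 2; no automorphism maps one to the other, so G is not vertex-transitive.

No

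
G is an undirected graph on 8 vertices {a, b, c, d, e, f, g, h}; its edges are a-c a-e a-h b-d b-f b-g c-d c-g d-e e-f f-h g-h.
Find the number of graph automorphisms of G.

G is 3-regular and bipartite on 2^3 = 8 vertices with girth 4; it is the hypercube graph Q_3. The symmetry group of the 3-cube is the hyperoctahedral group B_3 = Z_2 ≀ S_3, of order 2^3·3! = 48.

48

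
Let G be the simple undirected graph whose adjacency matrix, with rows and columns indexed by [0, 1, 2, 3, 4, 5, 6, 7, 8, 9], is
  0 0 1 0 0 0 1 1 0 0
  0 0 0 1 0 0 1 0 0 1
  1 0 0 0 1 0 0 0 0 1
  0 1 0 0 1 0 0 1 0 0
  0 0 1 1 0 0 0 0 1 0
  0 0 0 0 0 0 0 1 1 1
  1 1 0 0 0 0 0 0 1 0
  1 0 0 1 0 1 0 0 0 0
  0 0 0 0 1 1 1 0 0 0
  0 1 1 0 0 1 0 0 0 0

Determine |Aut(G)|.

120

G is 3-regular on 10 vertices with no triangles and no 4-cycles (girth 5): this is the Petersen graph. Viewing the Petersen graph as the Kneser graph K(5,2) — vertices are 2-subsets of {1,…,5}, edges join disjoint pairs — its automorphisms are exactly the permutations of the 5-element set, so Aut ≅ S_5 of order 120.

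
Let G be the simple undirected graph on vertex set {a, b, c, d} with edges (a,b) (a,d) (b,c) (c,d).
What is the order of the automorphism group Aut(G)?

8

G is 2-regular and bipartite with parts {a, c} and {b, d} (each part is independent and every cross-pair is an edge), so G = K_{2,2}. Aut(K_{2,2}) is the wreath product S_2 ≀ Z_2: permute within each part, then optionally swap the parts; |Aut| = 2·(2!)² = 8.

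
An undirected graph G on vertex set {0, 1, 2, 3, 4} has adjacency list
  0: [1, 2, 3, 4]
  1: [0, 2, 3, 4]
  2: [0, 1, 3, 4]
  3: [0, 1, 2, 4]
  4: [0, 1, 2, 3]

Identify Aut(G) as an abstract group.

S_5

Every vertex has degree 4, so G is the complete graph K_5. Any permutation of the 5 vertices preserves K_5, so Aut(K_5) = S_5 of order 5! = 120.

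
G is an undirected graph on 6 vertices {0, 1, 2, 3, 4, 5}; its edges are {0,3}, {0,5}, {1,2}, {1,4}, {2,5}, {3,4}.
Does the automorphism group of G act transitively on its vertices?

Yes

Every vertex has degree 2 and the graph is connected, so G is the 6-cycle C_6. C_6 has 6 rotations and 6 reflections, so Aut(C_6) ≅ D_6 of order 12. This group acts transitively on the 6 vertices.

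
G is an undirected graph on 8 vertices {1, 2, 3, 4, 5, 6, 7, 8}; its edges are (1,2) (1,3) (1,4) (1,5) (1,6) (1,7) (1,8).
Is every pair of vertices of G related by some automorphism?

No

Vertex 1 is the only vertex of degree 7, so every automorphism fixes it; G is not vertex-transitive.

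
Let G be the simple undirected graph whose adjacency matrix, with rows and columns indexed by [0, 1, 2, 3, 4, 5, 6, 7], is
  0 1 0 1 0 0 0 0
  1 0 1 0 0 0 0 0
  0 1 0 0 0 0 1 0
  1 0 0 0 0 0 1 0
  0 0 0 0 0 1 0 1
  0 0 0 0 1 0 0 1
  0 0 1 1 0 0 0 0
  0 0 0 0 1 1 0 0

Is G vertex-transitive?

No

G has two connected components, {0, 1, 2, 3, 6} and {4, 5, 7}; each is 2-regular, so G = C_5 ⊔ C_3. The orbit of 0 under Aut(G) is {0, 1, 2, 3, 6}, which does not contain 4, so G is not vertex-transitive.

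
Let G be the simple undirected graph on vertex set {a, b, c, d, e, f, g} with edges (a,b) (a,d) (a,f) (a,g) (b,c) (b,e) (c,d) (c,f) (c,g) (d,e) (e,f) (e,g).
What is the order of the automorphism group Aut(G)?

The vertices split by degree into {a, c, e} (degree 4) and {b, d, f, g} (degree 3); every edge runs between the two parts, so G is the complete bipartite graph K_{3,4}. The parts have unequal sizes, so no automorphism swaps them; each part is permuted independently, giving S_3 × S_4 of order 3!·4! = 144.

144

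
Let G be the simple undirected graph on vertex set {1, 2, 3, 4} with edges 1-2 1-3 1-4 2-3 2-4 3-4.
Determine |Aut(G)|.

24

Every vertex has degree 3, so G is the complete graph K_4. Every bijection on the vertex set is an automorphism of K_4; hence Aut(K_4) ≅ S_4, order 24.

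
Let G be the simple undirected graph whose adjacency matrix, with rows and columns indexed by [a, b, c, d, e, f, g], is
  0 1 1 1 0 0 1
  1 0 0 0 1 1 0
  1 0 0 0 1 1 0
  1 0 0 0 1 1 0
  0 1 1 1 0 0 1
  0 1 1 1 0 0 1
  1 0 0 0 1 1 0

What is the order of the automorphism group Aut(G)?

144

The vertices split by degree into {a, e, f} (degree 4) and {b, c, d, g} (degree 3); every edge runs between the two parts, so G is the complete bipartite graph K_{3,4}. The parts have unequal sizes, so no automorphism swaps them; each part is permuted independently, giving S_3 × S_4 of order 3!·4! = 144.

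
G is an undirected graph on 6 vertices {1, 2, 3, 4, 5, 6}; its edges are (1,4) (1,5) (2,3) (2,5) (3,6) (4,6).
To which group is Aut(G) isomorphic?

the dihedral group of order 12

Every vertex has degree 2 and the graph is connected, so G is the 6-cycle C_6. The automorphisms of the 6-cycle are exactly the symmetries of a regular 6-gon: the dihedral group D_6, |D_6| = 12.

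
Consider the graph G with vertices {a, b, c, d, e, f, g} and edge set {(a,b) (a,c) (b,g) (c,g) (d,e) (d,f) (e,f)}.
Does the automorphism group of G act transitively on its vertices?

No

G has two connected components, {a, b, c, g} and {d, e, f}; each is 2-regular, so G = C_4 ⊔ C_3. The orbit of a under Aut(G) is {a, b, c, g}, which does not contain d, so G is not vertex-transitive.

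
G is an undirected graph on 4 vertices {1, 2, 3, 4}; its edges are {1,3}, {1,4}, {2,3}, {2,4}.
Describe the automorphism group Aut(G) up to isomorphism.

the dihedral group of order 8

Every vertex has degree 2 and the graph is connected, so G is the 4-cycle C_4. C_4 has 4 rotations and 4 reflections, so Aut(C_4) ≅ D_4 of order 8.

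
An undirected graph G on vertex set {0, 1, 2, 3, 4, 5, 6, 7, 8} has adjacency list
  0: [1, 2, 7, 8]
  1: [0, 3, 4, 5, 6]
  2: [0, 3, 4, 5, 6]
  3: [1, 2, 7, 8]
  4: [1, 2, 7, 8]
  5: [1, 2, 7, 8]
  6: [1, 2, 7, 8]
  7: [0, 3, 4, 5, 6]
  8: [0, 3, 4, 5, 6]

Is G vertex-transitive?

Automorphisms preserve degree, but G has vertices of degree 4 and vertices of degree 5; no automorphism maps one to the other, so G is not vertex-transitive.

No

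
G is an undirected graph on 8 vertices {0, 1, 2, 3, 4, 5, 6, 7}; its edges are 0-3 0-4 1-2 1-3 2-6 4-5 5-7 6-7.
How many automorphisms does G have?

16

G is 2-regular and connected on 8 vertices, i.e. the cycle C_8. C_8 has 8 rotations and 8 reflections, so Aut(C_8) ≅ D_8 of order 16.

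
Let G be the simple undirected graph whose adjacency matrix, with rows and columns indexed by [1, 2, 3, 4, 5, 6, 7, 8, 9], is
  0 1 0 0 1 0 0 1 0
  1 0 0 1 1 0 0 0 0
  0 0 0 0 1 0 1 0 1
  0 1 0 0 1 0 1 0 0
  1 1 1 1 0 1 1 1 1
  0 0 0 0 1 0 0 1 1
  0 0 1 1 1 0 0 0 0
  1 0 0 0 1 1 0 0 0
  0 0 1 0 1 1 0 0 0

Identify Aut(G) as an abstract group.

Vertex 5 is the unique vertex of degree 8; the remaining 8 vertices each have degree 3 and induce a cycle, so G is the wheel on 9 vertices with hub 5. With the hub fixed, the remaining symmetry is that of the rim cycle C_8, giving the dihedral group D_8.

the dihedral group of order 16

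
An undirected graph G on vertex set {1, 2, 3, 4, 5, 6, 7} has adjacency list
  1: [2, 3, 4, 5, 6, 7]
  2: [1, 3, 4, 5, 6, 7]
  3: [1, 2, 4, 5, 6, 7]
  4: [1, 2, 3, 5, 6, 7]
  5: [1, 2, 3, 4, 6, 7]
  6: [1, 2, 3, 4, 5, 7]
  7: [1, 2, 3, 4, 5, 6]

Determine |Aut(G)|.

All 7 vertices are pairwise adjacent: G = K_7. Every bijection on the vertex set is an automorphism of K_7; hence Aut(K_7) ≅ S_7, order 5040.

5040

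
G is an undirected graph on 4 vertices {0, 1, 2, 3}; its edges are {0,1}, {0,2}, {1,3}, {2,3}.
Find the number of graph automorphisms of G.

G is 2-regular and bipartite on 2^2 = 4 vertices with girth 4; it is the hypercube graph Q_2. Aut(Q_2) consists of the signed permutations of the 2 coordinate axes: 2! permutations times 2^2 sign flips, so |Aut| = 2^2·2! = 8.

8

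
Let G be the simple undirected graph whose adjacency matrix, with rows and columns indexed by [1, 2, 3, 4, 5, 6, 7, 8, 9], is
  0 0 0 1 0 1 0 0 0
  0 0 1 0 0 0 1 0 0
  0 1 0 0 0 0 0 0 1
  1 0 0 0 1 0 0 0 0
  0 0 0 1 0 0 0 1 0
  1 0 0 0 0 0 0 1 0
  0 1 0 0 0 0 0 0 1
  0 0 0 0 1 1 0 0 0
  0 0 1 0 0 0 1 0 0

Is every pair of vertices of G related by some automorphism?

No

G has two connected components, {1, 4, 5, 6, 8} and {2, 3, 7, 9}; each is 2-regular, so G = C_5 ⊔ C_4. The orbit of 1 under Aut(G) is {1, 4, 5, 6, 8}, which does not contain 2, so G is not vertex-transitive.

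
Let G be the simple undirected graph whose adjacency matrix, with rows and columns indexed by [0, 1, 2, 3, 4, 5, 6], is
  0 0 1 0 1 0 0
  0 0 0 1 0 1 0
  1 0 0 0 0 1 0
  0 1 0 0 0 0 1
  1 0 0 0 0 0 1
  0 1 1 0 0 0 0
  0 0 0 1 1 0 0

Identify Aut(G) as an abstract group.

Every vertex has degree 2 and the graph is connected, so G is the 7-cycle C_7. C_7 has 7 rotations and 7 reflections, so Aut(C_7) ≅ D_7 of order 14.

the dihedral group of order 14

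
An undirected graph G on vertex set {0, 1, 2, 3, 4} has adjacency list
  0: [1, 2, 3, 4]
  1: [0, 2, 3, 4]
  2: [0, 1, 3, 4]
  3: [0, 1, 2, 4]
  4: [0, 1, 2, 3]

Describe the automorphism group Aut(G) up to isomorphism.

S_5

All 5 vertices are pairwise adjacent: G = K_5. Every bijection on the vertex set is an automorphism of K_5; hence Aut(K_5) ≅ S_5, order 120.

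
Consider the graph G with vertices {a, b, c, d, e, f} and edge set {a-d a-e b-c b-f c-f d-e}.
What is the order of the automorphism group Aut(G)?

72

G has two connected components, {b, c, f} and {a, d, e}; each is 2-regular, so G = C_3 ⊔ C_3. With two isomorphic components, Aut(G) = Aut(C_3) ≀ S_2 = (D_3 × D_3) ⋊ Z_2: permute each cycle by D_3, then optionally swap the two cycles. Order 2·(2·3)² = 72.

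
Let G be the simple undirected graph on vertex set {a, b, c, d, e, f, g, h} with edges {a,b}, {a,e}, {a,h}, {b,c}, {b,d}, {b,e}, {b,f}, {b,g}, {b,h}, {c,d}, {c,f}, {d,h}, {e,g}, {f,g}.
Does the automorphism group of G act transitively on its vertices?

No

Vertex b is the only vertex of degree 7, so every automorphism fixes it; G is not vertex-transitive.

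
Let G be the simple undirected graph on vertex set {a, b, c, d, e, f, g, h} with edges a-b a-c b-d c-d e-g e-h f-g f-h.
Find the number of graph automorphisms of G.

G has two connected components, {e, f, g, h} and {a, b, c, d}; each is 2-regular, so G = C_4 ⊔ C_4. Aut of a disjoint union of two copies of C_4 is the wreath product D_4 ≀ Z_2, of order 2·8² = 128.

128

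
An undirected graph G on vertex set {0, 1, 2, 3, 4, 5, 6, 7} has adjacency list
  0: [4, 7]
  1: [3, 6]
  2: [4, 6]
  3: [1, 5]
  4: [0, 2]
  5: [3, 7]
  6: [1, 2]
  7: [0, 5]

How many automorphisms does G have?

G is 2-regular and connected on 8 vertices, i.e. the cycle C_8. C_8 has 8 rotations and 8 reflections, so Aut(C_8) ≅ D_8 of order 16.

16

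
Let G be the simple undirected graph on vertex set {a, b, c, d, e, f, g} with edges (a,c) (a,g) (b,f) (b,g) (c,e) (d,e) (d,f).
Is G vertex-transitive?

Yes

Every vertex has degree 2 and the graph is connected, so G is the 7-cycle C_7. C_7 has 7 rotations and 7 reflections, so Aut(C_7) ≅ D_7 of order 14. Under this action every vertex can be carried to every other, so G is vertex-transitive.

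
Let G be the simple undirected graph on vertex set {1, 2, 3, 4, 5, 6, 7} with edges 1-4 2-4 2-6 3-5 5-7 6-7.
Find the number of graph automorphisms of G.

2

The degree sequence is [1, 2, 1, 2, 2, 2, 2]; the two degree-1 vertices 1 and 3 are the ends of a path, so G = P_7. A path has exactly one nontrivial symmetry — reversal — giving Aut(G) of order 2.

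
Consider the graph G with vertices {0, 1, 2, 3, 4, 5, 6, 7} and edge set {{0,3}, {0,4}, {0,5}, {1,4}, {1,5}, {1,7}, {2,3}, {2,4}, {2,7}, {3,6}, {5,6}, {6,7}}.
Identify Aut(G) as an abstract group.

the hyperoctahedral group B_3

G is 3-regular and bipartite on 2^3 = 8 vertices with girth 4; it is the hypercube graph Q_3. The symmetry group of the 3-cube is the hyperoctahedral group B_3 = Z_2 ≀ S_3, of order 2^3·3! = 48.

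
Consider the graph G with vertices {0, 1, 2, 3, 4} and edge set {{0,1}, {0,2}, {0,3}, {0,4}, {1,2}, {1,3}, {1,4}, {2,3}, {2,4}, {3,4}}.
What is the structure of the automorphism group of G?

Every vertex has degree 4, so G is the complete graph K_5. Every bijection on the vertex set is an automorphism of K_5; hence Aut(K_5) ≅ S_5, order 120.

the symmetric group on 5 letters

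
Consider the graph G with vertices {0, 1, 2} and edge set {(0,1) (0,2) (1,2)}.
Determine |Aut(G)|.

All 3 vertices are pairwise adjacent: G = K_3. Any permutation of the 3 vertices preserves K_3, so Aut(K_3) = S_3 of order 3! = 6.

6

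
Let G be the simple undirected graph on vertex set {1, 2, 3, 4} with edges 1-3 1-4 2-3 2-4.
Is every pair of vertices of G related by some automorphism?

Yes

G is 2-regular and bipartite on 2^2 = 4 vertices with girth 4; it is the hypercube graph Q_2. The symmetry group of the 2-cube is the hyperoctahedral group B_2 = Z_2 ≀ S_2, of order 2^2·2! = 8. This group acts transitively on the 4 vertices.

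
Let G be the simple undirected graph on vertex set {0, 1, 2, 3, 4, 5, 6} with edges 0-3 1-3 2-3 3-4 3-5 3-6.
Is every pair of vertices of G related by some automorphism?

Vertex 3 is the only vertex of degree 6, so every automorphism fixes it; G is not vertex-transitive.

No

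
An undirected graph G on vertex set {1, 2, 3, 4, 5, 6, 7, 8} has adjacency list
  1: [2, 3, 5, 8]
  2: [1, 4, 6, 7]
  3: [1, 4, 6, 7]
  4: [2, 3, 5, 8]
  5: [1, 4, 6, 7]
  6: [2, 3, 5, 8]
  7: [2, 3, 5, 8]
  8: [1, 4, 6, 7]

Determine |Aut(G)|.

G is 4-regular and bipartite with parts {2, 3, 5, 8} and {1, 4, 6, 7} (each part is independent and every cross-pair is an edge), so G = K_{4,4}. Aut(K_{4,4}) is the wreath product S_4 ≀ Z_2: permute within each part, then optionally swap the parts; |Aut| = 2·(4!)² = 1152.

1152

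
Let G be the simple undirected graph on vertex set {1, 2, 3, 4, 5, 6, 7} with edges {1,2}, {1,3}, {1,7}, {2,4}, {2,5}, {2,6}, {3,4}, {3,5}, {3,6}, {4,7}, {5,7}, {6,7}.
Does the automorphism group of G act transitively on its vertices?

No

Automorphisms preserve degree, but G has vertices of degree 3 and vertices of degree 4; no automorphism maps one to the other, so G is not vertex-transitive.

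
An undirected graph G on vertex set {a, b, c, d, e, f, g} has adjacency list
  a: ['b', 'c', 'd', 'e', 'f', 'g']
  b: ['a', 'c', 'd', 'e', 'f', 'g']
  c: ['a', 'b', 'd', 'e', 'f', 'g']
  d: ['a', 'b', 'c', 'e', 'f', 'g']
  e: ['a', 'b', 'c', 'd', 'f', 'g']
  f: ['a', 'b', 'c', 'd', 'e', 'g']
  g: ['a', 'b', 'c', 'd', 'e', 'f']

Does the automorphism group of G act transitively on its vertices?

Yes

Every vertex has degree 6, so G is the complete graph K_7. Any permutation of the 7 vertices preserves K_7, so Aut(K_7) = S_7 of order 7! = 5040. This group acts transitively on the 7 vertices.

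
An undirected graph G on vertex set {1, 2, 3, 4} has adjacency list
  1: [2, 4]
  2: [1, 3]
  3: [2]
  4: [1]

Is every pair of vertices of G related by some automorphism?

Automorphisms preserve degree, but G has vertices of degree 1 and vertices of degree 2; no automorphism maps one to the other, so G is not vertex-transitive.

No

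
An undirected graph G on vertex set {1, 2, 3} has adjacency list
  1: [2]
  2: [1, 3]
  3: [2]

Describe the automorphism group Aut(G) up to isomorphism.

the cyclic group of order 2

The degree sequence is [1, 2, 1]; the two degree-1 vertices 1 and 3 are the ends of a path, so G = P_3. A path has exactly one nontrivial symmetry — reversal — giving Aut(G) of order 2.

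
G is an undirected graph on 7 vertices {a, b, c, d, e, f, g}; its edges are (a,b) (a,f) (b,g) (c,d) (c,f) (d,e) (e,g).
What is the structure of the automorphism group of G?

D_7

Every vertex has degree 2 and the graph is connected, so G is the 7-cycle C_7. The automorphisms of the 7-cycle are exactly the symmetries of a regular 7-gon: the dihedral group D_7, |D_7| = 14.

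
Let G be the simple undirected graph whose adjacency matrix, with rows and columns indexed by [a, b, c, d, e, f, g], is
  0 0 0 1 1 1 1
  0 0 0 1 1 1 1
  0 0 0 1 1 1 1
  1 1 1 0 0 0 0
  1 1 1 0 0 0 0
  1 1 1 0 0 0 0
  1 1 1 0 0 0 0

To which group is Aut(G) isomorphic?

S_4 × S_3

The vertices split by degree into {a, b, c} (degree 4) and {d, e, f, g} (degree 3); every edge runs between the two parts, so G is the complete bipartite graph K_{3,4}. The parts have unequal sizes, so no automorphism swaps them; each part is permuted independently, giving S_4 × S_3 of order 4!·3! = 144.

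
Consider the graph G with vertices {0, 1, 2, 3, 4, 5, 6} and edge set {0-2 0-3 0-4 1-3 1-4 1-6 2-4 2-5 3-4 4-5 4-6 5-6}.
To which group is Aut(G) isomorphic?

Vertex 4 is the unique vertex of degree 6; the remaining 6 vertices each have degree 3 and induce a cycle, so G is the wheel on 7 vertices with hub 4. With the hub fixed, the remaining symmetry is that of the rim cycle C_6, giving the dihedral group D_6.

D_6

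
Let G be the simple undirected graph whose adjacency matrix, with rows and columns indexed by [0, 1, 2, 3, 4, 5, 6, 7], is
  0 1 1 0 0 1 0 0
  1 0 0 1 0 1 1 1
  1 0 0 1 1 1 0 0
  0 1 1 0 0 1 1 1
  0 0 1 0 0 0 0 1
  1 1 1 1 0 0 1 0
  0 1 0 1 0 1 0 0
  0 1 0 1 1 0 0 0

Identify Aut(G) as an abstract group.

The degree sequence is [3, 5, 4, 5, 2, 5, 3, 3]. Checking the degree-preserving permutations of the vertex set shows that none except the identity preserves every edge, so Aut(G) is trivial.

{e}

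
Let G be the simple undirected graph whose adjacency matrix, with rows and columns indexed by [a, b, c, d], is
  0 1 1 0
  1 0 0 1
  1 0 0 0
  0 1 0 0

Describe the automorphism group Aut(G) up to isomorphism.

The degree sequence is [2, 2, 1, 1]; the two degree-1 vertices c and d are the ends of a path, so G = P_4. The only nontrivial automorphism of a path is the end-to-end reflection, so Aut(G) ≅ Z_2.

the cyclic group of order 2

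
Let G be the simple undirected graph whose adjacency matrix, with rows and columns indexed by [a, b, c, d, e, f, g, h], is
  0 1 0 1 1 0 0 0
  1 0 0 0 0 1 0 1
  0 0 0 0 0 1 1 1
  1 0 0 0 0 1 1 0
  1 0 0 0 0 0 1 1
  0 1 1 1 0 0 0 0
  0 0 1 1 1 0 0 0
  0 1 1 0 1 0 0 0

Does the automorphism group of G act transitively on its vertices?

G is 3-regular and bipartite on 2^3 = 8 vertices with girth 4; it is the hypercube graph Q_3. Aut(Q_3) consists of the signed permutations of the 3 coordinate axes: 3! permutations times 2^3 sign flips, so |Aut| = 2^3·3! = 48. Under this action every vertex can be carried to every other, so G is vertex-transitive.

Yes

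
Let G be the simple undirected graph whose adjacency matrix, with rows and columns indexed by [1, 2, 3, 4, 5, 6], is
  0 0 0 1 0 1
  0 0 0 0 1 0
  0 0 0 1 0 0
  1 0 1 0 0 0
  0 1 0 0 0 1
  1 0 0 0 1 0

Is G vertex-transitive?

No

Automorphisms preserve degree, but G has vertices of degree 1 and vertices of degree 2; no automorphism maps one to the other, so G is not vertex-transitive.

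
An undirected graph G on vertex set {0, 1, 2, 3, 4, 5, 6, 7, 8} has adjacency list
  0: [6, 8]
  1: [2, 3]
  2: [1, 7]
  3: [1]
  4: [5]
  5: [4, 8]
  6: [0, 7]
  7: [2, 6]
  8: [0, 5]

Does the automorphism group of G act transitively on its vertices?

No

Automorphisms preserve degree, but G has vertices of degree 1 and vertices of degree 2; no automorphism maps one to the other, so G is not vertex-transitive.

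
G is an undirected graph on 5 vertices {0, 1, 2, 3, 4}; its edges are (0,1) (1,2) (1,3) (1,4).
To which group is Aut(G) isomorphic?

Vertex 1 has degree 4 and every other vertex has degree 1, so G is the star K_{1,4} with centre 1. The 4 leaves are pairwise interchangeable while the centre is fixed, giving Aut(G) = S_4.

the symmetric group on 4 letters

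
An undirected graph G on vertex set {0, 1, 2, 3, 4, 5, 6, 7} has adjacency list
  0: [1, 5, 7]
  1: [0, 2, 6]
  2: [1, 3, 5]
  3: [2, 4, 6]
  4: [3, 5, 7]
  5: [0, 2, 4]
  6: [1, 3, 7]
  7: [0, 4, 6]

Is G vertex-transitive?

Yes

G is 3-regular and bipartite on 2^3 = 8 vertices with girth 4; it is the hypercube graph Q_3. Aut(Q_3) consists of the signed permutations of the 3 coordinate axes: 3! permutations times 2^3 sign flips, so |Aut| = 2^3·3! = 48. Under this action every vertex can be carried to every other, so G is vertex-transitive.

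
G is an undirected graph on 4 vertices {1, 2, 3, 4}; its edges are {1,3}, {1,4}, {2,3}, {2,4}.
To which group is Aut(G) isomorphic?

D_4

G is 2-regular and bipartite on 2^2 = 4 vertices with girth 4; it is the hypercube graph Q_2. Aut(Q_2) consists of the signed permutations of the 2 coordinate axes: 2! permutations times 2^2 sign flips, so |Aut| = 2^2·2! = 8.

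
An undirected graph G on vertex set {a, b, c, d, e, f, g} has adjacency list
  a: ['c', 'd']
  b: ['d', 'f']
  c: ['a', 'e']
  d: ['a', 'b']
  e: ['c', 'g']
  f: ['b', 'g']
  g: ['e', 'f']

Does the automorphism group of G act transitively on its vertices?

G is 2-regular and connected on 7 vertices, i.e. the cycle C_7. The automorphisms of the 7-cycle are exactly the symmetries of a regular 7-gon: the dihedral group D_7, |D_7| = 14. Under this action every vertex can be carried to every other, so G is vertex-transitive.

Yes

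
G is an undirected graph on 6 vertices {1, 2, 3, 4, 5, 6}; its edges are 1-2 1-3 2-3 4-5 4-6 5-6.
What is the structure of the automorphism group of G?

(D_3 × D_3) ⋊ Z_2

G has two connected components, {1, 2, 3} and {4, 5, 6}; each is 2-regular, so G = C_3 ⊔ C_3. With two isomorphic components, Aut(G) = Aut(C_3) ≀ S_2 = (D_3 × D_3) ⋊ Z_2: permute each cycle by D_3, then optionally swap the two cycles. Order 2·(2·3)² = 72.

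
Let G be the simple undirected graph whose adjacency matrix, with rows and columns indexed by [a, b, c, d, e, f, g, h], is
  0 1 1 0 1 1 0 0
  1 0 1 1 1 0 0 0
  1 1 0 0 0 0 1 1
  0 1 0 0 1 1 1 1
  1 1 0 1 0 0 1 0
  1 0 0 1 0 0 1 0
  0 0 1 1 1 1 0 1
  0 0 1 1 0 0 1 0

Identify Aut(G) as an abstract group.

The degree sequence is [4, 4, 4, 5, 4, 3, 5, 3]. Checking the degree-preserving permutations of the vertex set shows that none except the identity preserves every edge, so Aut(G) is trivial.

{e}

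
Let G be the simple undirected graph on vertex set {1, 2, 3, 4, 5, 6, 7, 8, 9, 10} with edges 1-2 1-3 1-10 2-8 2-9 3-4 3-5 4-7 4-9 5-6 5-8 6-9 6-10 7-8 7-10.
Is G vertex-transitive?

Yes

G is 3-regular on 10 vertices with no triangles and no 4-cycles (girth 5): this is the Petersen graph. Viewing the Petersen graph as the Kneser graph K(5,2) — vertices are 2-subsets of {1,…,5}, edges join disjoint pairs — its automorphisms are exactly the permutations of the 5-element set, so Aut ≅ S_5 of order 120. This group acts transitively on the 10 vertices.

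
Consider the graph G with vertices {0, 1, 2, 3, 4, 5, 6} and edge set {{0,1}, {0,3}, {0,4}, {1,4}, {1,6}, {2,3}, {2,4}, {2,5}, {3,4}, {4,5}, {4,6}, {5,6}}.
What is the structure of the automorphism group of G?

D_6

Vertex 4 is the unique vertex of degree 6; the remaining 6 vertices each have degree 3 and induce a cycle, so G is the wheel on 7 vertices with hub 4. Every automorphism fixes the hub and acts on the rim 6-cycle, so Aut(G) ≅ Aut(C_6) = D_6 of order 12.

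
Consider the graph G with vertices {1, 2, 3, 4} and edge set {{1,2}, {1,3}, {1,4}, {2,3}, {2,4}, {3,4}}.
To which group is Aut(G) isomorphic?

S_4

Every vertex has degree 3, so G is the complete graph K_4. Any permutation of the 4 vertices preserves K_4, so Aut(K_4) = S_4 of order 4! = 24.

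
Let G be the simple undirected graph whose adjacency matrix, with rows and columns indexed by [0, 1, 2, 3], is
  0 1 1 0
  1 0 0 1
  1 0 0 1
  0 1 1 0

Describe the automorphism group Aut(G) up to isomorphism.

G is 2-regular and bipartite on 2^2 = 4 vertices with girth 4; it is the hypercube graph Q_2. Aut(Q_2) consists of the signed permutations of the 2 coordinate axes: 2! permutations times 2^2 sign flips, so |Aut| = 2^2·2! = 8.

the hyperoctahedral group B_2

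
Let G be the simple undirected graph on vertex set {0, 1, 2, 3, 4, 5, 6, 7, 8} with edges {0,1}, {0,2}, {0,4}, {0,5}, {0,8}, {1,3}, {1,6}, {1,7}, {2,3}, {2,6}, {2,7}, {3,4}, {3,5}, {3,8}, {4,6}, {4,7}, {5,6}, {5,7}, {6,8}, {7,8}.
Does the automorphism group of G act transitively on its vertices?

Automorphisms preserve degree, but G has vertices of degree 4 and vertices of degree 5; no automorphism maps one to the other, so G is not vertex-transitive.

No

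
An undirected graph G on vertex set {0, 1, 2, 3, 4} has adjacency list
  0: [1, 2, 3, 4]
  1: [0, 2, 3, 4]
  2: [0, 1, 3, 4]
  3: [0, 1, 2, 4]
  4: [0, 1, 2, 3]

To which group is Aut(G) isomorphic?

All 5 vertices are pairwise adjacent: G = K_5. Any permutation of the 5 vertices preserves K_5, so Aut(K_5) = S_5 of order 5! = 120.

the symmetric group on 5 letters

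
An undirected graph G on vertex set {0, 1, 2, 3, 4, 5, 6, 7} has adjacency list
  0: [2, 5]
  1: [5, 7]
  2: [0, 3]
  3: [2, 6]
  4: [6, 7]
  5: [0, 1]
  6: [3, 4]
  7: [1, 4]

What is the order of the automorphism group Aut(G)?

Every vertex has degree 2 and the graph is connected, so G is the 8-cycle C_8. C_8 has 8 rotations and 8 reflections, so Aut(C_8) ≅ D_8 of order 16.

16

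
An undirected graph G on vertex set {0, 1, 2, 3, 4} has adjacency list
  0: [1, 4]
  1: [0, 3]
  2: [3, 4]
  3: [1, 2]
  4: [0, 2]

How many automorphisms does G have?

10

Every vertex has degree 2 and the graph is connected, so G is the 5-cycle C_5. The automorphisms of the 5-cycle are exactly the symmetries of a regular 5-gon: the dihedral group D_5, |D_5| = 10.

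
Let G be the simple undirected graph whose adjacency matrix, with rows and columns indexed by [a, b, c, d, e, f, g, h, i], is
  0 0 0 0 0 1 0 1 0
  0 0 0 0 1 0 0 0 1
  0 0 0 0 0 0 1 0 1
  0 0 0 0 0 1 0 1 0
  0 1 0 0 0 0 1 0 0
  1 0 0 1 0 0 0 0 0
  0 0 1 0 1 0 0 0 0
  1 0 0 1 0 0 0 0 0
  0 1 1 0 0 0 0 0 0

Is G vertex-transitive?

No

G has two connected components, {b, c, e, g, i} and {a, d, f, h}; each is 2-regular, so G = C_5 ⊔ C_4. The orbit of a under Aut(G) is {a, d, f, h}, which does not contain b, so G is not vertex-transitive.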